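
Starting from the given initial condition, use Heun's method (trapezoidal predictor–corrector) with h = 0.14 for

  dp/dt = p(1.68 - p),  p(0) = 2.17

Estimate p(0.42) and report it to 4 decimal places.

Heun: k1 = f(t_n, p_n); k2 = f(t_n + h, p_n + h·k1); p_{n+1} = p_n + (h/2)·(k1 + k2).
t=0.000000, p=2.170000:
  k1 = f(0.000000, 2.170000) = -1.063300
  k2 = f(0.140000, 2.021138) = -0.689487
  p ← 2.170000 + (0.14/2)·(-1.063300 + (-0.689487)) = 2.047305
t=0.140000, p=2.047305:
  k1 = f(0.140000, 2.047305) = -0.751985
  k2 = f(0.280000, 1.942027) = -0.508863
  p ← 2.047305 + (0.14/2)·(-0.751985 + (-0.508863)) = 1.959046
t=0.280000, p=1.959046:
  k1 = f(0.280000, 1.959046) = -0.546663
  k2 = f(0.420000, 1.882513) = -0.381233
  p ← 1.959046 + (0.14/2)·(-0.546663 + (-0.381233)) = 1.894093
p(0.42) ≈ 1.8941

1.8941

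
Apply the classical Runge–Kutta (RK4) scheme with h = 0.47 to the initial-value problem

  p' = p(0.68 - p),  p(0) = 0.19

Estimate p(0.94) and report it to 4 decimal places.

0.2880

RK4: k1 = f(t_n, p_n); k2 = f(t_n + h/2, p_n + (h/2)·k1); k3 = f(t_n + h/2, p_n + (h/2)·k2); k4 = f(t_n + h, p_n + h·k3); p_{n+1} = p_n + (h/6)·(k1 + 2k2 + 2k3 + k4).
t=0.000000, p=0.190000:
  k1 = f(0.000000, 0.190000) = 0.093100
  k2 = f(0.235000, 0.211878) = 0.099185
  k3 = f(0.235000, 0.213308) = 0.099549
  k4 = f(0.470000, 0.236788) = 0.104947
  p ← 0.190000 + (0.47/6)·(k1 + 2k2 + 2k3 + k4) = 0.236649
t=0.470000, p=0.236649:
  k1 = f(0.470000, 0.236649) = 0.104919
  k2 = f(0.705000, 0.261305) = 0.109407
  k3 = f(0.705000, 0.262359) = 0.109572
  k4 = f(0.940000, 0.288148) = 0.112911
  p ← 0.236649 + (0.47/6)·(k1 + 2k2 + 2k3 + k4) = 0.288019
p(0.94) ≈ 0.2880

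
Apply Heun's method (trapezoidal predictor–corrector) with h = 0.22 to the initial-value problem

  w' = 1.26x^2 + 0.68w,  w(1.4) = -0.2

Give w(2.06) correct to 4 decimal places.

2.7558

Heun: k1 = f(x_n, w_n); k2 = f(x_n + h, w_n + h·k1); w_{n+1} = w_n + (h/2)·(k1 + k2).
x=1.400000, w=-0.200000:
  k1 = f(1.400000, -0.200000) = 2.333600
  k2 = f(1.620000, 0.313392) = 3.519851
  w ← -0.200000 + (0.22/2)·(2.333600 + 3.519851) = 0.443880
x=1.620000, w=0.443880:
  k1 = f(1.620000, 0.443880) = 3.608582
  k2 = f(1.840000, 1.237768) = 5.107538
  w ← 0.443880 + (0.22/2)·(3.608582 + 5.107538) = 1.402653
x=1.840000, w=1.402653:
  k1 = f(1.840000, 1.402653) = 5.219660
  k2 = f(2.060000, 2.550978) = 7.081601
  w ← 1.402653 + (0.22/2)·(5.219660 + 7.081601) = 2.755791
w(2.06) ≈ 2.7558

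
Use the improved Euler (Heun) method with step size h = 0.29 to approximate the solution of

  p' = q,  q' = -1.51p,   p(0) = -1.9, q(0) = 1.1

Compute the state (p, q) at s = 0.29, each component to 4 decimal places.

Heun on (p,q): k1 = f(s_n, state_n); k2 = f(s_n + h, state_n + h·k1); state_{n+1} = state_n + (h/2)·(k1 + k2).
0.000000: (-1.900000, 1.100000)
  k1 = (1.100000, 2.869000)
  predictor → (-1.581000, 1.932010)
  k2 = (1.932010, 2.387310)
  → (-1.460359, 1.862165)
(p(0.29), q(0.29)) ≈ (-1.4604, 1.8622)

-1.4604, 1.8622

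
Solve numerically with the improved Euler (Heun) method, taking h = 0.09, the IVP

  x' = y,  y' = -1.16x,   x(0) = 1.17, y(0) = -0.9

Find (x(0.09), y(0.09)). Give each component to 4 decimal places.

Heun on (x,y): k1 = f(t_n, state_n); k2 = f(t_n + h, state_n + h·k1); state_{n+1} = state_n + (h/2)·(k1 + k2).
0.000000: (1.170000, -0.900000)
  k1 = (-0.900000, -1.357200)
  predictor → (1.089000, -1.022148)
  k2 = (-1.022148, -1.263240)
  → (1.083503, -1.017920)
(x(0.09), y(0.09)) ≈ (1.0835, -1.0179)

1.0835, -1.0179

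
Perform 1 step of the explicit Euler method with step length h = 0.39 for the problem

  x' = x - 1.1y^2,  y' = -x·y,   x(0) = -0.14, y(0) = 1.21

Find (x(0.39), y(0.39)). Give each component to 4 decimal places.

Euler on (x,y): x_{n+1} = x_n + h·x', y_{n+1} = y_n + h·y'.
0.000000: (-0.140000, 1.210000); f=(-1.750510, 0.169400) → (-0.822699, 1.276066)
(x(0.39), y(0.39)) ≈ (-0.8227, 1.2761)

-0.8227, 1.2761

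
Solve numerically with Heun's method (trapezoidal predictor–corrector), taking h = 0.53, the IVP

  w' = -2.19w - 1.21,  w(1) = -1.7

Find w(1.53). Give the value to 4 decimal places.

Heun: k1 = f(x_n, w_n); k2 = f(x_n + h, w_n + h·k1); w_{n+1} = w_n + (h/2)·(k1 + k2).
x=1.000000, w=-1.700000:
  k1 = f(1.000000, -1.700000) = 2.513000
  k2 = f(1.530000, -0.368110) = -0.403839
  w ← -1.700000 + (0.53/2)·(2.513000 + (-0.403839)) = -1.141072
w(1.53) ≈ -1.1411

-1.1411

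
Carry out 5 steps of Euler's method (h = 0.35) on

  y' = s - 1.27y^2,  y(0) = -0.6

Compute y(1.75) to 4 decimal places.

-1.1202

Euler: y_{n+1} = y_n + h·f(s_n, y_n).
s=0.000000, y=-0.600000: f=-0.457200 → y ← -0.600000 + 0.35·(-0.457200) = -0.760020
s=0.350000, y=-0.760020: f=-0.383591 → y ← -0.760020 + 0.35·(-0.383591) = -0.894277
s=0.700000, y=-0.894277: f=-0.315658 → y ← -0.894277 + 0.35·(-0.315658) = -1.004757
s=1.050000, y=-1.004757: f=-0.232112 → y ← -1.004757 + 0.35·(-0.232112) = -1.085996
s=1.400000, y=-1.085996: f=-0.097822 → y ← -1.085996 + 0.35·(-0.097822) = -1.120234
y(1.75) ≈ -1.1202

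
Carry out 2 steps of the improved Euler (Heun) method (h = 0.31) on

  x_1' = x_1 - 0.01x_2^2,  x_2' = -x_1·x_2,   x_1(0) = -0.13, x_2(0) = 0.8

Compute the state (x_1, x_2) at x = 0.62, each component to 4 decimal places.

-0.2456, 0.8940

Heun on (x_1,x_2): k1 = f(x_n, state_n); k2 = f(x_n + h, state_n + h·k1); state_{n+1} = state_n + (h/2)·(k1 + k2).
0.000000: (-0.130000, 0.800000)
  k1 = (-0.136400, 0.104000)
  predictor → (-0.172284, 0.832240)
  k2 = (-0.179210, 0.143382)
  → (-0.178920, 0.838344)
0.310000: (-0.178920, 0.838344)
  k1 = (-0.185948, 0.149996)
  predictor → (-0.236563, 0.884843)
  k2 = (-0.244393, 0.209321)
  → (-0.245622, 0.894038)
(x_1(0.62), x_2(0.62)) ≈ (-0.2456, 0.8940)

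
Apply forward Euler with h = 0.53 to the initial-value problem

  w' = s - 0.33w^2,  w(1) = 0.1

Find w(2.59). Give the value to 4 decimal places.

2.1336

Euler: w_{n+1} = w_n + h·f(s_n, w_n).
s=1.000000, w=0.100000: f=0.996700 → w ← 0.100000 + 0.53·0.996700 = 0.628251
s=1.530000, w=0.628251: f=1.399749 → w ← 0.628251 + 0.53·1.399749 = 1.370118
s=2.060000, w=1.370118: f=1.440516 → w ← 1.370118 + 0.53·1.440516 = 2.133592
w(2.59) ≈ 2.1336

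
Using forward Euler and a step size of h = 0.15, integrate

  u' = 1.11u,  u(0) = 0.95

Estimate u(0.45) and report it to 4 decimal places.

Euler: u_{n+1} = u_n + h·f(x_n, u_n).
x=0.000000, u=0.950000: f=1.054500 → u ← 0.950000 + 0.15·1.054500 = 1.108175
x=0.150000, u=1.108175: f=1.230074 → u ← 1.108175 + 0.15·1.230074 = 1.292686
x=0.300000, u=1.292686: f=1.434882 → u ← 1.292686 + 0.15·1.434882 = 1.507918
u(0.45) ≈ 1.5079

1.5079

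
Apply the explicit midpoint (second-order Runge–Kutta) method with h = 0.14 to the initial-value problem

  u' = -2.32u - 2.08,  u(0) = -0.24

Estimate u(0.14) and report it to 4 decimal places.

Midpoint: k1 = f(s_n, u_n); k2 = f(s_n + h/2, u_n + (h/2)·k1); u_{n+1} = u_n + h·k2.
s=0.000000, u=-0.240000:
  k1 = f(0.000000, -0.240000) = -1.523200
  k2 = f(0.070000, -0.346624) = -1.275832
  u ← -0.240000 + 0.14·(-1.275832) = -0.418617
u(0.14) ≈ -0.4186

-0.4186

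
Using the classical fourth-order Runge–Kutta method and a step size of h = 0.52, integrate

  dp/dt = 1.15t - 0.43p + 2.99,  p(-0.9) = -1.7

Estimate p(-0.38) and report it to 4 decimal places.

RK4: k1 = f(t_n, p_n); k2 = f(t_n + h/2, p_n + (h/2)·k1); k3 = f(t_n + h/2, p_n + (h/2)·k2); k4 = f(t_n + h, p_n + h·k3); p_{n+1} = p_n + (h/6)·(k1 + 2k2 + 2k3 + k4).
t=-0.900000, p=-1.700000:
  k1 = f(-0.900000, -1.700000) = 2.686000
  k2 = f(-0.640000, -1.001640) = 2.684705
  k3 = f(-0.640000, -1.001977) = 2.684850
  k4 = f(-0.380000, -0.303878) = 2.683668
  p ← -1.700000 + (0.52/6)·(k1 + 2k2 + 2k3 + k4) = -0.303906
p(-0.38) ≈ -0.3039

-0.3039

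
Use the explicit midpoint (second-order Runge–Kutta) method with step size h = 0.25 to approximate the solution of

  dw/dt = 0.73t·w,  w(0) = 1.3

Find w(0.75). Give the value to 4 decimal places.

1.5924

Midpoint: k1 = f(t_n, w_n); k2 = f(t_n + h/2, w_n + (h/2)·k1); w_{n+1} = w_n + h·k2.
t=0.000000, w=1.300000:
  k1 = f(0.000000, 1.300000) = 0.000000
  k2 = f(0.125000, 1.300000) = 0.118625
  w ← 1.300000 + 0.25·0.118625 = 1.329656
t=0.250000, w=1.329656:
  k1 = f(0.250000, 1.329656) = 0.242662
  k2 = f(0.375000, 1.359989) = 0.372297
  w ← 1.329656 + 0.25·0.372297 = 1.422730
t=0.500000, w=1.422730:
  k1 = f(0.500000, 1.422730) = 0.519297
  k2 = f(0.625000, 1.487643) = 0.678737
  w ← 1.422730 + 0.25·0.678737 = 1.592415
w(0.75) ≈ 1.5924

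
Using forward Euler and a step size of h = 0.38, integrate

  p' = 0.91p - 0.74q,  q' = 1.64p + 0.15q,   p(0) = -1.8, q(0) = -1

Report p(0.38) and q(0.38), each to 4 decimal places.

Euler on (p,q): p_{n+1} = p_n + h·p', q_{n+1} = q_n + h·q'.
0.000000: (-1.800000, -1.000000); f=(-0.898000, -3.102000) → (-2.141240, -2.178760)
(p(0.38), q(0.38)) ≈ (-2.1412, -2.1788)

-2.1412, -2.1788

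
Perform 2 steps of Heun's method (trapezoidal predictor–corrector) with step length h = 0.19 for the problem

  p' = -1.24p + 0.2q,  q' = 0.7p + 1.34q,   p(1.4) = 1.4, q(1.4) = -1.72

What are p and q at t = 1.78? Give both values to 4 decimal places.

0.7538, -2.4773

Heun on (p,q): k1 = f(t_n, state_n); k2 = f(t_n + h, state_n + h·k1); state_{n+1} = state_n + (h/2)·(k1 + k2).
1.400000: (1.400000, -1.720000)
  k1 = (-2.080000, -1.324800)
  predictor → (1.004800, -1.971712)
  k2 = (-1.640294, -1.938734)
  → (1.046572, -2.030036)
1.590000: (1.046572, -2.030036)
  k1 = (-1.703756, -1.987647)
  predictor → (0.722858, -2.407689)
  k2 = (-1.377882, -2.720302)
  → (0.753816, -2.477291)
(p(1.78), q(1.78)) ≈ (0.7538, -2.4773)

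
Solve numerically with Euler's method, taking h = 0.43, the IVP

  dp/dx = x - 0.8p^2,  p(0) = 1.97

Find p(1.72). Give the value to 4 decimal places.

Euler: p_{n+1} = p_n + h·f(x_n, p_n).
x=0.000000, p=1.970000: f=-3.104720 → p ← 1.970000 + 0.43·(-3.104720) = 0.634970
x=0.430000, p=0.634970: f=0.107450 → p ← 0.634970 + 0.43·0.107450 = 0.681174
x=0.860000, p=0.681174: f=0.488802 → p ← 0.681174 + 0.43·0.488802 = 0.891359
x=1.290000, p=0.891359: f=0.654384 → p ← 0.891359 + 0.43·0.654384 = 1.172744
p(1.72) ≈ 1.1727

1.1727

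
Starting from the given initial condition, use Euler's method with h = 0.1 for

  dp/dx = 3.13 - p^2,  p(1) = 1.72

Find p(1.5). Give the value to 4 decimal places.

Euler: p_{n+1} = p_n + h·f(x_n, p_n).
x=1.000000, p=1.720000: f=0.171600 → p ← 1.720000 + 0.1·0.171600 = 1.737160
x=1.100000, p=1.737160: f=0.112275 → p ← 1.737160 + 0.1·0.112275 = 1.748388
x=1.200000, p=1.748388: f=0.073141 → p ← 1.748388 + 0.1·0.073141 = 1.755702
x=1.300000, p=1.755702: f=0.047512 → p ← 1.755702 + 0.1·0.047512 = 1.760453
x=1.400000, p=1.760453: f=0.030806 → p ← 1.760453 + 0.1·0.030806 = 1.763533
p(1.5) ≈ 1.7635

1.7635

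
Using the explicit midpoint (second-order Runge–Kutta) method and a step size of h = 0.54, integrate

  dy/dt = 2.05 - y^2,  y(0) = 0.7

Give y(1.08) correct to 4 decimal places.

Midpoint: k1 = f(t_n, y_n); k2 = f(t_n + h/2, y_n + (h/2)·k1); y_{n+1} = y_n + h·k2.
t=0.000000, y=0.700000:
  k1 = f(0.000000, 0.700000) = 1.560000
  k2 = f(0.270000, 1.121200) = 0.792911
  y ← 0.700000 + 0.54·0.792911 = 1.128172
t=0.540000, y=1.128172:
  k1 = f(0.540000, 1.128172) = 0.777229
  k2 = f(0.810000, 1.338023) = 0.259693
  y ← 1.128172 + 0.54·0.259693 = 1.268406
y(1.08) ≈ 1.2684

1.2684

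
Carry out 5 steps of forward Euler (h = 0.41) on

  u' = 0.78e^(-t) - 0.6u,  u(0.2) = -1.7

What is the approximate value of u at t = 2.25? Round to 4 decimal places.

Euler: u_{n+1} = u_n + h·f(t_n, u_n).
t=0.200000, u=-1.700000: f=1.658610 → u ← -1.700000 + 0.41·1.658610 = -1.019970
t=0.610000, u=-1.019970: f=1.035796 → u ← -1.019970 + 0.41·1.035796 = -0.595294
t=1.020000, u=-0.595294: f=0.638440 → u ← -0.595294 + 0.41·0.638440 = -0.333533
t=1.430000, u=-0.333533: f=0.386781 → u ← -0.333533 + 0.41·0.386781 = -0.174953
t=1.840000, u=-0.174953: f=0.228849 → u ← -0.174953 + 0.41·0.228849 = -0.081125
u(2.25) ≈ -0.0811

-0.0811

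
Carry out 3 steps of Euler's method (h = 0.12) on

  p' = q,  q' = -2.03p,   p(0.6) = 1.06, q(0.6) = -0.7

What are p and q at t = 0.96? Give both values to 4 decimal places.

Euler on (p,q): p_{n+1} = p_n + h·p', q_{n+1} = q_n + h·q'.
0.600000: (1.060000, -0.700000); f=(-0.700000, -2.151800) → (0.976000, -0.958216)
0.720000: (0.976000, -0.958216); f=(-0.958216, -1.981280) → (0.861014, -1.195970)
0.840000: (0.861014, -1.195970); f=(-1.195970, -1.747859) → (0.717498, -1.405713)
(p(0.96), q(0.96)) ≈ (0.7175, -1.4057)

0.7175, -1.4057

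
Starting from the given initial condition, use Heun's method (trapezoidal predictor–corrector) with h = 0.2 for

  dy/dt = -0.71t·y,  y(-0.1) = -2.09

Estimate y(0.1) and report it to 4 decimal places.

-2.0898

Heun: k1 = f(t_n, y_n); k2 = f(t_n + h, y_n + h·k1); y_{n+1} = y_n + (h/2)·(k1 + k2).
t=-0.100000, y=-2.090000:
  k1 = f(-0.100000, -2.090000) = -0.148390
  k2 = f(0.100000, -2.119678) = 0.150497
  y ← -2.090000 + (0.2/2)·(-0.148390 + 0.150497) = -2.089789
y(0.1) ≈ -2.0898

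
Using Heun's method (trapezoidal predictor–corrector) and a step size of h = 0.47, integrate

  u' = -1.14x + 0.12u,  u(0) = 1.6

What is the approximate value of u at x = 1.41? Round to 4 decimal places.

0.7029

Heun: k1 = f(x_n, u_n); k2 = f(x_n + h, u_n + h·k1); u_{n+1} = u_n + (h/2)·(k1 + k2).
x=0.000000, u=1.600000:
  k1 = f(0.000000, 1.600000) = 0.192000
  k2 = f(0.470000, 1.690240) = -0.332971
  u ← 1.600000 + (0.47/2)·(0.192000 + (-0.332971)) = 1.566872
x=0.470000, u=1.566872:
  k1 = f(0.470000, 1.566872) = -0.347775
  k2 = f(0.940000, 1.403417) = -0.903190
  u ← 1.566872 + (0.47/2)·(-0.347775 + (-0.903190)) = 1.272895
x=0.940000, u=1.272895:
  k1 = f(0.940000, 1.272895) = -0.918853
  k2 = f(1.410000, 0.841034) = -1.506476
  u ← 1.272895 + (0.47/2)·(-0.918853 + (-1.506476)) = 0.702943
u(1.41) ≈ 0.7029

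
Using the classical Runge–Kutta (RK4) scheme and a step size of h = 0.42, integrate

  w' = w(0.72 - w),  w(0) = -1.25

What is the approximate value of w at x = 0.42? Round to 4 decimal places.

RK4: k1 = f(x_n, w_n); k2 = f(x_n + h/2, w_n + (h/2)·k1); k3 = f(x_n + h/2, w_n + (h/2)·k2); k4 = f(x_n + h, w_n + h·k3); w_{n+1} = w_n + (h/6)·(k1 + 2k2 + 2k3 + k4).
x=0.000000, w=-1.250000:
  k1 = f(0.000000, -1.250000) = -2.462500
  k2 = f(0.210000, -1.767125) = -4.395061
  k3 = f(0.210000, -2.172963) = -6.286300
  k4 = f(0.420000, -3.890246) = -17.934992
  w ← -1.250000 + (0.42/6)·(k1 + 2k2 + 2k3 + k4) = -4.173215
w(0.42) ≈ -4.1732

-4.1732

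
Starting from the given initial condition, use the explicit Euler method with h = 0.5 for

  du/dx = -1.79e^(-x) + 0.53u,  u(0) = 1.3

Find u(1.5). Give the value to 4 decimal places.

Euler: u_{n+1} = u_n + h·f(x_n, u_n).
x=0.000000, u=1.300000: f=-1.101000 → u ← 1.300000 + 0.5·(-1.101000) = 0.749500
x=0.500000, u=0.749500: f=-0.688455 → u ← 0.749500 + 0.5·(-0.688455) = 0.405273
x=1.000000, u=0.405273: f=-0.443710 → u ← 0.405273 + 0.5·(-0.443710) = 0.183418
u(1.5) ≈ 0.1834

0.1834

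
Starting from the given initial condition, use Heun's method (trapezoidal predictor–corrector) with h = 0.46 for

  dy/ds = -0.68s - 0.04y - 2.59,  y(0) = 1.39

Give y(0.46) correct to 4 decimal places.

0.1123

Heun: k1 = f(s_n, y_n); k2 = f(s_n + h, y_n + h·k1); y_{n+1} = y_n + (h/2)·(k1 + k2).
s=0.000000, y=1.390000:
  k1 = f(0.000000, 1.390000) = -2.645600
  k2 = f(0.460000, 0.173024) = -2.909721
  y ← 1.390000 + (0.46/2)·(-2.645600 + (-2.909721)) = 0.112276
y(0.46) ≈ 0.1123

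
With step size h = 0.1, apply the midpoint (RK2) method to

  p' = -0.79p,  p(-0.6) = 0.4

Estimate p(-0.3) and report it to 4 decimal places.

0.3157

Midpoint: k1 = f(t_n, p_n); k2 = f(t_n + h/2, p_n + (h/2)·k1); p_{n+1} = p_n + h·k2.
t=-0.600000, p=0.400000:
  k1 = f(-0.600000, 0.400000) = -0.316000
  k2 = f(-0.550000, 0.384200) = -0.303518
  p ← 0.400000 + 0.1·(-0.303518) = 0.369648
t=-0.500000, p=0.369648:
  k1 = f(-0.500000, 0.369648) = -0.292022
  k2 = f(-0.450000, 0.355047) = -0.280487
  p ← 0.369648 + 0.1·(-0.280487) = 0.341599
t=-0.400000, p=0.341599:
  k1 = f(-0.400000, 0.341599) = -0.269864
  k2 = f(-0.350000, 0.328106) = -0.259204
  p ← 0.341599 + 0.1·(-0.259204) = 0.315679
p(-0.3) ≈ 0.3157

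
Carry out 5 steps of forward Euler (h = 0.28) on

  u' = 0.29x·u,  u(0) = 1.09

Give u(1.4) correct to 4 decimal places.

1.3582

Euler: u_{n+1} = u_n + h·f(x_n, u_n).
x=0.000000, u=1.090000: f=0.000000 → u ← 1.090000 + 0.28·0.000000 = 1.090000
x=0.280000, u=1.090000: f=0.088508 → u ← 1.090000 + 0.28·0.088508 = 1.114782
x=0.560000, u=1.114782: f=0.181041 → u ← 1.114782 + 0.28·0.181041 = 1.165474
x=0.840000, u=1.165474: f=0.283909 → u ← 1.165474 + 0.28·0.283909 = 1.244968
x=1.120000, u=1.244968: f=0.404366 → u ← 1.244968 + 0.28·0.404366 = 1.358191
u(1.4) ≈ 1.3582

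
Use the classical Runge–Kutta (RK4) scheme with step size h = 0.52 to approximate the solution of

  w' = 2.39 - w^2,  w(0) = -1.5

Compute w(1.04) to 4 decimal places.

-0.7242

RK4: k1 = f(t_n, w_n); k2 = f(t_n + h/2, w_n + (h/2)·k1); k3 = f(t_n + h/2, w_n + (h/2)·k2); k4 = f(t_n + h, w_n + h·k3); w_{n+1} = w_n + (h/6)·(k1 + 2k2 + 2k3 + k4).
t=0.000000, w=-1.500000:
  k1 = f(0.000000, -1.500000) = 0.140000
  k2 = f(0.260000, -1.463600) = 0.247875
  k3 = f(0.260000, -1.435552) = 0.329189
  k4 = f(0.520000, -1.328822) = 0.624233
  w ← -1.500000 + (0.52/6)·(k1 + 2k2 + 2k3 + k4) = -1.333742
t=0.520000, w=-1.333742:
  k1 = f(0.520000, -1.333742) = 0.611132
  k2 = f(0.780000, -1.174848) = 1.009733
  k3 = f(0.780000, -1.071211) = 1.242506
  k4 = f(1.040000, -0.687639) = 1.917153
  w ← -1.333742 + (0.52/6)·(k1 + 2k2 + 2k3 + k4) = -0.724236
w(1.04) ≈ -0.7242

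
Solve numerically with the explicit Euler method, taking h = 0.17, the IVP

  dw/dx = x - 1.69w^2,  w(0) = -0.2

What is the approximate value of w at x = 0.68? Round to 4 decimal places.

Euler: w_{n+1} = w_n + h·f(x_n, w_n).
x=0.000000, w=-0.200000: f=-0.067600 → w ← -0.200000 + 0.17·(-0.067600) = -0.211492
x=0.170000, w=-0.211492: f=0.094408 → w ← -0.211492 + 0.17·0.094408 = -0.195443
x=0.340000, w=-0.195443: f=0.275446 → w ← -0.195443 + 0.17·0.275446 = -0.148617
x=0.510000, w=-0.148617: f=0.472673 → w ← -0.148617 + 0.17·0.472673 = -0.068262
w(0.68) ≈ -0.0683

-0.0683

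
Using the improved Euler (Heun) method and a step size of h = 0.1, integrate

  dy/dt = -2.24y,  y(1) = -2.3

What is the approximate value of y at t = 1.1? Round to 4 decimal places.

-1.8425

Heun: k1 = f(t_n, y_n); k2 = f(t_n + h, y_n + h·k1); y_{n+1} = y_n + (h/2)·(k1 + k2).
t=1.000000, y=-2.300000:
  k1 = f(1.000000, -2.300000) = 5.152000
  k2 = f(1.100000, -1.784800) = 3.997952
  y ← -2.300000 + (0.1/2)·(5.152000 + 3.997952) = -1.842502
y(1.1) ≈ -1.8425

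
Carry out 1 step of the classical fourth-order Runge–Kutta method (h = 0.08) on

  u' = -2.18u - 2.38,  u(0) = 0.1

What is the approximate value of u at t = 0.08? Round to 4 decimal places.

-0.0907

RK4: k1 = f(t_n, u_n); k2 = f(t_n + h/2, u_n + (h/2)·k1); k3 = f(t_n + h/2, u_n + (h/2)·k2); k4 = f(t_n + h, u_n + h·k3); u_{n+1} = u_n + (h/6)·(k1 + 2k2 + 2k3 + k4).
t=0.000000, u=0.100000:
  k1 = f(0.000000, 0.100000) = -2.598000
  k2 = f(0.040000, -0.003920) = -2.371454
  k3 = f(0.040000, 0.005142) = -2.391209
  k4 = f(0.080000, -0.091297) = -2.180973
  u ← 0.100000 + (0.08/6)·(k1 + 2k2 + 2k3 + k4) = -0.090724
u(0.08) ≈ -0.0907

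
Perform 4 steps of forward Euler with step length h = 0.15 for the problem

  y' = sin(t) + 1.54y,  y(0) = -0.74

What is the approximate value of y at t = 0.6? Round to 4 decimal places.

-1.5455

Euler: y_{n+1} = y_n + h·f(t_n, y_n).
t=0.000000, y=-0.740000: f=-1.139600 → y ← -0.740000 + 0.15·(-1.139600) = -0.910940
t=0.150000, y=-0.910940: f=-1.253409 → y ← -0.910940 + 0.15·(-1.253409) = -1.098951
t=0.300000, y=-1.098951: f=-1.396865 → y ← -1.098951 + 0.15·(-1.396865) = -1.308481
t=0.450000, y=-1.308481: f=-1.580095 → y ← -1.308481 + 0.15·(-1.580095) = -1.545495
y(0.6) ≈ -1.5455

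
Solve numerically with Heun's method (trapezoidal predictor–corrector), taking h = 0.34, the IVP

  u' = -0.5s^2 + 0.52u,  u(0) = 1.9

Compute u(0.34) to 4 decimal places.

2.2558

Heun: k1 = f(s_n, u_n); k2 = f(s_n + h, u_n + h·k1); u_{n+1} = u_n + (h/2)·(k1 + k2).
s=0.000000, u=1.900000:
  k1 = f(0.000000, 1.900000) = 0.988000
  k2 = f(0.340000, 2.235920) = 1.104878
  u ← 1.900000 + (0.34/2)·(0.988000 + 1.104878) = 2.255789
u(0.34) ≈ 2.2558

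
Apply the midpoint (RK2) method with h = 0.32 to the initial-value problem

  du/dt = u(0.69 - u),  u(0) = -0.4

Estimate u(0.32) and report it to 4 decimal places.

-0.5743

Midpoint: k1 = f(t_n, u_n); k2 = f(t_n + h/2, u_n + (h/2)·k1); u_{n+1} = u_n + h·k2.
t=0.000000, u=-0.400000:
  k1 = f(0.000000, -0.400000) = -0.436000
  k2 = f(0.160000, -0.469760) = -0.544809
  u ← -0.400000 + 0.32·(-0.544809) = -0.574339
u(0.32) ≈ -0.5743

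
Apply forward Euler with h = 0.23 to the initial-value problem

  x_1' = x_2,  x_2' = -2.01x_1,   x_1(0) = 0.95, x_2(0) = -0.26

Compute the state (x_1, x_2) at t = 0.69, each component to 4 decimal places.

0.4739, -1.4479

Euler on (x_1,x_2): x_1_{n+1} = x_1_n + h·x_1', x_2_{n+1} = x_2_n + h·x_2'.
0.000000: (0.950000, -0.260000); f=(-0.260000, -1.909500) → (0.890200, -0.699185)
0.230000: (0.890200, -0.699185); f=(-0.699185, -1.789302) → (0.729387, -1.110724)
0.460000: (0.729387, -1.110724); f=(-1.110724, -1.466069) → (0.473921, -1.447920)
(x_1(0.69), x_2(0.69)) ≈ (0.4739, -1.4479)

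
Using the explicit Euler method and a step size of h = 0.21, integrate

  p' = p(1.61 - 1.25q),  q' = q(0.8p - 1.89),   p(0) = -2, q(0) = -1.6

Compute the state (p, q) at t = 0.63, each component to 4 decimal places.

Euler on (p,q): p_{n+1} = p_n + h·p', q_{n+1} = q_n + h·q'.
0.000000: (-2.000000, -1.600000); f=(-7.220000, 5.584000) → (-3.516200, -0.427360)
0.210000: (-3.516200, -0.427360); f=(-7.539436, 2.009857) → (-5.099482, -0.005290)
0.420000: (-5.099482, -0.005290); f=(-8.243886, 0.031579) → (-6.830698, 0.001342)
(p(0.63), q(0.63)) ≈ (-6.8307, 0.0013)

-6.8307, 0.0013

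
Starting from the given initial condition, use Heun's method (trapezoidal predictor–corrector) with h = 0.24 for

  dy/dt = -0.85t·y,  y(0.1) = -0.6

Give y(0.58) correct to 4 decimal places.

Heun: k1 = f(t_n, y_n); k2 = f(t_n + h, y_n + h·k1); y_{n+1} = y_n + (h/2)·(k1 + k2).
t=0.100000, y=-0.600000:
  k1 = f(0.100000, -0.600000) = 0.051000
  k2 = f(0.340000, -0.587760) = 0.169863
  y ← -0.600000 + (0.24/2)·(0.051000 + 0.169863) = -0.573496
t=0.340000, y=-0.573496:
  k1 = f(0.340000, -0.573496) = 0.165740
  k2 = f(0.580000, -0.533719) = 0.263123
  y ← -0.573496 + (0.24/2)·(0.165740 + 0.263123) = -0.522033
y(0.58) ≈ -0.5220

-0.5220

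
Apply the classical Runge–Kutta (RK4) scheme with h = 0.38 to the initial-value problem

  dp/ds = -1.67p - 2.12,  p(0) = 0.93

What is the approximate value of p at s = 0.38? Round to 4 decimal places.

-0.1017

RK4: k1 = f(s_n, p_n); k2 = f(s_n + h/2, p_n + (h/2)·k1); k3 = f(s_n + h/2, p_n + (h/2)·k2); k4 = f(s_n + h, p_n + h·k3); p_{n+1} = p_n + (h/6)·(k1 + 2k2 + 2k3 + k4).
s=0.000000, p=0.930000:
  k1 = f(0.000000, 0.930000) = -3.673100
  k2 = f(0.190000, 0.232111) = -2.507625
  k3 = f(0.190000, 0.453551) = -2.877430
  k4 = f(0.380000, -0.163424) = -1.847083
  p ← 0.930000 + (0.38/6)·(k1 + 2k2 + 2k3 + k4) = -0.101719
p(0.38) ≈ -0.1017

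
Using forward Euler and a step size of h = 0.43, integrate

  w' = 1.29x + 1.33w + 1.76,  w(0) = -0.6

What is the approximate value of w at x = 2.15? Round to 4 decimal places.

Euler: w_{n+1} = w_n + h·f(x_n, w_n).
x=0.000000, w=-0.600000: f=0.962000 → w ← -0.600000 + 0.43·0.962000 = -0.186340
x=0.430000, w=-0.186340: f=2.066868 → w ← -0.186340 + 0.43·2.066868 = 0.702413
x=0.860000, w=0.702413: f=3.803609 → w ← 0.702413 + 0.43·3.803609 = 2.337965
x=1.290000, w=2.337965: f=6.533594 → w ← 2.337965 + 0.43·6.533594 = 5.147411
x=1.720000, w=5.147411: f=10.824856 → w ← 5.147411 + 0.43·10.824856 = 9.802099
w(2.15) ≈ 9.8021

9.8021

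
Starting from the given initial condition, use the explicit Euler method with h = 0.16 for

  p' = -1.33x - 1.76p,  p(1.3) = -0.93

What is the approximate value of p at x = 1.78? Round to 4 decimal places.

Euler: p_{n+1} = p_n + h·f(x_n, p_n).
x=1.300000, p=-0.930000: f=-0.092200 → p ← -0.930000 + 0.16·(-0.092200) = -0.944752
x=1.460000, p=-0.944752: f=-0.279036 → p ← -0.944752 + 0.16·(-0.279036) = -0.989398
x=1.620000, p=-0.989398: f=-0.413260 → p ← -0.989398 + 0.16·(-0.413260) = -1.055519
p(1.78) ≈ -1.0555

-1.0555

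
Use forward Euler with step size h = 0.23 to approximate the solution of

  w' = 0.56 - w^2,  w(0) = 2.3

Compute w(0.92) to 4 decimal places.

0.8427

Euler: w_{n+1} = w_n + h·f(s_n, w_n).
s=0.000000, w=2.300000: f=-4.730000 → w ← 2.300000 + 0.23·(-4.730000) = 1.212100
s=0.230000, w=1.212100: f=-0.909186 → w ← 1.212100 + 0.23·(-0.909186) = 1.002987
s=0.460000, w=1.002987: f=-0.445983 → w ← 1.002987 + 0.23·(-0.445983) = 0.900411
s=0.690000, w=0.900411: f=-0.250740 → w ← 0.900411 + 0.23·(-0.250740) = 0.842741
w(0.92) ≈ 0.8427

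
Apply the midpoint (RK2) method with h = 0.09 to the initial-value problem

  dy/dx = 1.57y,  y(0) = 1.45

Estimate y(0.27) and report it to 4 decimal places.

2.2127

Midpoint: k1 = f(x_n, y_n); k2 = f(x_n + h/2, y_n + (h/2)·k1); y_{n+1} = y_n + h·k2.
x=0.000000, y=1.450000:
  k1 = f(0.000000, 1.450000) = 2.276500
  k2 = f(0.045000, 1.552442) = 2.437335
  y ← 1.450000 + 0.09·2.437335 = 1.669360
x=0.090000, y=1.669360:
  k1 = f(0.090000, 1.669360) = 2.620895
  k2 = f(0.135000, 1.787300) = 2.806062
  y ← 1.669360 + 0.09·2.806062 = 1.921906
x=0.180000, y=1.921906:
  k1 = f(0.180000, 1.921906) = 3.017392
  k2 = f(0.225000, 2.057688) = 3.230571
  y ← 1.921906 + 0.09·3.230571 = 2.212657
y(0.27) ≈ 2.2127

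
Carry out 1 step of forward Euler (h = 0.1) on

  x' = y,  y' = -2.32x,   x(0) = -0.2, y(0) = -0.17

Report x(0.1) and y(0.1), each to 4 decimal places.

-0.2170, -0.1236

Euler on (x,y): x_{n+1} = x_n + h·x', y_{n+1} = y_n + h·y'.
0.000000: (-0.200000, -0.170000); f=(-0.170000, 0.464000) → (-0.217000, -0.123600)
(x(0.1), y(0.1)) ≈ (-0.2170, -0.1236)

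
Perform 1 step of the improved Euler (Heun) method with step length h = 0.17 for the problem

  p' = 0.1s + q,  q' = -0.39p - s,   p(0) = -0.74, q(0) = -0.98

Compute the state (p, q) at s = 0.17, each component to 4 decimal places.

-0.9010, -0.9399

Heun on (p,q): k1 = f(s_n, state_n); k2 = f(s_n + h, state_n + h·k1); state_{n+1} = state_n + (h/2)·(k1 + k2).
0.000000: (-0.740000, -0.980000)
  k1 = (-0.980000, 0.288600)
  predictor → (-0.906600, -0.930938)
  k2 = (-0.913938, 0.183574)
  → (-0.900985, -0.939865)
(p(0.17), q(0.17)) ≈ (-0.9010, -0.9399)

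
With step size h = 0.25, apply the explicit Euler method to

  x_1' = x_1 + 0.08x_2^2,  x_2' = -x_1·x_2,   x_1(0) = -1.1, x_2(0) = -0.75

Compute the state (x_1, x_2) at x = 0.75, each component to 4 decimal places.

Euler on (x_1,x_2): x_1_{n+1} = x_1_n + h·x_1', x_2_{n+1} = x_2_n + h·x_2'.
0.000000: (-1.100000, -0.750000); f=(-1.055000, -0.825000) → (-1.363750, -0.956250)
0.250000: (-1.363750, -0.956250); f=(-1.290597, -1.304086) → (-1.686399, -1.282271)
0.500000: (-1.686399, -1.282271); f=(-1.554862, -2.162422) → (-2.075115, -1.822877)
(x_1(0.75), x_2(0.75)) ≈ (-2.0751, -1.8229)

-2.0751, -1.8229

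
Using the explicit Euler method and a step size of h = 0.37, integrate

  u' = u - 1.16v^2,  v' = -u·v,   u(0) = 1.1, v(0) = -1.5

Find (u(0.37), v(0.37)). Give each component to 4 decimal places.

Euler on (u,v): u_{n+1} = u_n + h·u', v_{n+1} = v_n + h·v'.
0.000000: (1.100000, -1.500000); f=(-1.510000, 1.650000) → (0.541300, -0.889500)
(u(0.37), v(0.37)) ≈ (0.5413, -0.8895)

0.5413, -0.8895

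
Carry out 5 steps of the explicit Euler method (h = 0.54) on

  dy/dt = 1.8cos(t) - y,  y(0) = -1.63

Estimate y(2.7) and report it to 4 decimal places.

-0.3741

Euler: y_{n+1} = y_n + h·f(t_n, y_n).
t=0.000000, y=-1.630000: f=3.430000 → y ← -1.630000 + 0.54·3.430000 = 0.222200
t=0.540000, y=0.222200: f=1.321676 → y ← 0.222200 + 0.54·1.321676 = 0.935905
t=1.080000, y=0.935905: f=-0.087514 → y ← 0.935905 + 0.54·(-0.087514) = 0.888647
t=1.620000, y=0.888647: f=-0.977178 → y ← 0.888647 + 0.54·(-0.977178) = 0.360971
t=2.160000, y=0.360971: f=-1.361230 → y ← 0.360971 + 0.54·(-1.361230) = -0.374093
y(2.7) ≈ -0.3741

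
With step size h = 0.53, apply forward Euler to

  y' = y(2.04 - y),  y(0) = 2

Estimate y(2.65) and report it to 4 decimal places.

Euler: y_{n+1} = y_n + h·f(x_n, y_n).
x=0.000000, y=2.000000: f=0.080000 → y ← 2.000000 + 0.53·0.080000 = 2.042400
x=0.530000, y=2.042400: f=-0.004902 → y ← 2.042400 + 0.53·(-0.004902) = 2.039802
x=1.060000, y=2.039802: f=0.000404 → y ← 2.039802 + 0.53·0.000404 = 2.040016
x=1.590000, y=2.040016: f=-0.000033 → y ← 2.040016 + 0.53·(-0.000033) = 2.039999
x=2.120000, y=2.039999: f=0.000003 → y ← 2.039999 + 0.53·0.000003 = 2.040000
y(2.65) ≈ 2.0400

2.0400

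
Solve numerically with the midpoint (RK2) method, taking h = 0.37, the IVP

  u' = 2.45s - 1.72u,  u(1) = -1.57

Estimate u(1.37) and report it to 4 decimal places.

Midpoint: k1 = f(s_n, u_n); k2 = f(s_n + h/2, u_n + (h/2)·k1); u_{n+1} = u_n + h·k2.
s=1.000000, u=-1.570000:
  k1 = f(1.000000, -1.570000) = 5.150400
  k2 = f(1.185000, -0.617176) = 3.964793
  u ← -1.570000 + 0.37·3.964793 = -0.103027
u(1.37) ≈ -0.1030

-0.1030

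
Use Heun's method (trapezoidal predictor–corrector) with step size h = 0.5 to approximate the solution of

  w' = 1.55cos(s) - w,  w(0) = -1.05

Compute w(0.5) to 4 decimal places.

-0.1224

Heun: k1 = f(s_n, w_n); k2 = f(s_n + h, w_n + h·k1); w_{n+1} = w_n + (h/2)·(k1 + k2).
s=0.000000, w=-1.050000:
  k1 = f(0.000000, -1.050000) = 2.600000
  k2 = f(0.500000, 0.250000) = 1.110253
  w ← -1.050000 + (0.5/2)·(2.600000 + 1.110253) = -0.122437
w(0.5) ≈ -0.1224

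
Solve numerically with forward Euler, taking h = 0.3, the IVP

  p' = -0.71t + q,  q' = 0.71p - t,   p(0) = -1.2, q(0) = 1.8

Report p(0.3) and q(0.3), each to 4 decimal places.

Euler on (p,q): p_{n+1} = p_n + h·p', q_{n+1} = q_n + h·q'.
0.000000: (-1.200000, 1.800000); f=(1.800000, -0.852000) → (-0.660000, 1.544400)
(p(0.3), q(0.3)) ≈ (-0.6600, 1.5444)

-0.6600, 1.5444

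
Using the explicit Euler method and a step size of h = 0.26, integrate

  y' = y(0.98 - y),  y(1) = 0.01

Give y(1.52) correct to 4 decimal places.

0.0157

Euler: y_{n+1} = y_n + h·f(t_n, y_n).
t=1.000000, y=0.010000: f=0.009700 → y ← 0.010000 + 0.26·0.009700 = 0.012522
t=1.260000, y=0.012522: f=0.012115 → y ← 0.012522 + 0.26·0.012115 = 0.015672
y(1.52) ≈ 0.0157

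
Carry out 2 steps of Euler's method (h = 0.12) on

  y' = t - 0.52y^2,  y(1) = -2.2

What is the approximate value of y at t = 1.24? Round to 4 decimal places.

Euler: y_{n+1} = y_n + h·f(t_n, y_n).
t=1.000000, y=-2.200000: f=-1.516800 → y ← -2.200000 + 0.12·(-1.516800) = -2.382016
t=1.120000, y=-2.382016: f=-1.830480 → y ← -2.382016 + 0.12·(-1.830480) = -2.601674
y(1.24) ≈ -2.6017

-2.6017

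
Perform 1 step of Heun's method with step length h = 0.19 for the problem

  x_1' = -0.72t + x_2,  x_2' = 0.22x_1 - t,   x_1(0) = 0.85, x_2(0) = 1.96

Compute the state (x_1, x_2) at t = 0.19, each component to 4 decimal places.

1.2128, 1.9853

Heun on (x_1,x_2): k1 = f(t_n, state_n); k2 = f(t_n + h, state_n + h·k1); state_{n+1} = state_n + (h/2)·(k1 + k2).
0.000000: (0.850000, 1.960000)
  k1 = (1.960000, 0.187000)
  predictor → (1.222400, 1.995530)
  k2 = (1.858730, 0.078928)
  → (1.212779, 1.985263)
(x_1(0.19), x_2(0.19)) ≈ (1.2128, 1.9853)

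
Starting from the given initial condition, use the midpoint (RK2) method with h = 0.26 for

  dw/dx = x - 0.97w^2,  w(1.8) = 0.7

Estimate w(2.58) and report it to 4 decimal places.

1.4223

Midpoint: k1 = f(x_n, w_n); k2 = f(x_n + h/2, w_n + (h/2)·k1); w_{n+1} = w_n + h·k2.
x=1.800000, w=0.700000:
  k1 = f(1.800000, 0.700000) = 1.324700
  k2 = f(1.930000, 0.872211) = 1.192071
  w ← 0.700000 + 0.26·1.192071 = 1.009938
x=2.060000, w=1.009938:
  k1 = f(2.060000, 1.009938) = 1.070624
  k2 = f(2.190000, 1.149119) = 0.909139
  w ← 1.009938 + 0.26·0.909139 = 1.246314
x=2.320000, w=1.246314:
  k1 = f(2.320000, 1.246314) = 0.813299
  k2 = f(2.450000, 1.352043) = 0.676819
  w ← 1.246314 + 0.26·0.676819 = 1.422287
w(2.58) ≈ 1.4223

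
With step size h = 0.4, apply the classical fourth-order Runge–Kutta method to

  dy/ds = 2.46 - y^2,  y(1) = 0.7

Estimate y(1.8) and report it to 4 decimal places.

1.4672

RK4: k1 = f(s_n, y_n); k2 = f(s_n + h/2, y_n + (h/2)·k1); k3 = f(s_n + h/2, y_n + (h/2)·k2); k4 = f(s_n + h, y_n + h·k3); y_{n+1} = y_n + (h/6)·(k1 + 2k2 + 2k3 + k4).
s=1.000000, y=0.700000:
  k1 = f(1.000000, 0.700000) = 1.970000
  k2 = f(1.200000, 1.094000) = 1.263164
  k3 = f(1.200000, 0.952633) = 1.552491
  k4 = f(1.400000, 1.320996) = 0.714969
  y ← 0.700000 + (0.4/6)·(k1 + 2k2 + 2k3 + k4) = 1.254419
s=1.400000, y=1.254419:
  k1 = f(1.400000, 1.254419) = 0.886434
  k2 = f(1.600000, 1.431705) = 0.410220
  k3 = f(1.600000, 1.336462) = 0.673868
  k4 = f(1.800000, 1.523966) = 0.137528
  y ← 1.254419 + (0.4/6)·(k1 + 2k2 + 2k3 + k4) = 1.467228
y(1.8) ≈ 1.4672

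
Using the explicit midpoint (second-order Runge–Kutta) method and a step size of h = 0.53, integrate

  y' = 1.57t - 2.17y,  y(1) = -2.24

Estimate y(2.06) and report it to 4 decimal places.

Midpoint: k1 = f(t_n, y_n); k2 = f(t_n + h/2, y_n + (h/2)·k1); y_{n+1} = y_n + h·k2.
t=1.000000, y=-2.240000:
  k1 = f(1.000000, -2.240000) = 6.430800
  k2 = f(1.265000, -0.535838) = 3.148818
  y ← -2.240000 + 0.53·3.148818 = -0.571126
t=1.530000, y=-0.571126:
  k1 = f(1.530000, -0.571126) = 3.641444
  k2 = f(1.795000, 0.393856) = 1.963482
  y ← -0.571126 + 0.53·1.963482 = 0.469519
y(2.06) ≈ 0.4695

0.4695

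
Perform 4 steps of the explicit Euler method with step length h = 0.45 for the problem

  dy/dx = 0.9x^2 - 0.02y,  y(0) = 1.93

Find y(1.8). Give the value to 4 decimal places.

3.0052

Euler: y_{n+1} = y_n + h·f(x_n, y_n).
x=0.000000, y=1.930000: f=-0.038600 → y ← 1.930000 + 0.45·(-0.038600) = 1.912630
x=0.450000, y=1.912630: f=0.143997 → y ← 1.912630 + 0.45·0.143997 = 1.977429
x=0.900000, y=1.977429: f=0.689451 → y ← 1.977429 + 0.45·0.689451 = 2.287682
x=1.350000, y=2.287682: f=1.594496 → y ← 2.287682 + 0.45·1.594496 = 3.005205
y(1.8) ≈ 3.0052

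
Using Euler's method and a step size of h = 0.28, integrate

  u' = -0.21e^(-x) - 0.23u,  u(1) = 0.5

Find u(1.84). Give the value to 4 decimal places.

Euler: u_{n+1} = u_n + h·f(x_n, u_n).
x=1.000000, u=0.500000: f=-0.192255 → u ← 0.500000 + 0.28·(-0.192255) = 0.446169
x=1.280000, u=0.446169: f=-0.161007 → u ← 0.446169 + 0.28·(-0.161007) = 0.401087
x=1.560000, u=0.401087: f=-0.136379 → u ← 0.401087 + 0.28·(-0.136379) = 0.362901
u(1.84) ≈ 0.3629

0.3629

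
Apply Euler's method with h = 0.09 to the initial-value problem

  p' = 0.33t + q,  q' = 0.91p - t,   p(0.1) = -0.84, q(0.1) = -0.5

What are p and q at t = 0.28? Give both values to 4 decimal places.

Euler on (p,q): p_{n+1} = p_n + h·p', q_{n+1} = q_n + h·q'.
0.100000: (-0.840000, -0.500000); f=(-0.467000, -0.864400) → (-0.882030, -0.577796)
0.190000: (-0.882030, -0.577796); f=(-0.515096, -0.992647) → (-0.928389, -0.667134)
(p(0.28), q(0.28)) ≈ (-0.9284, -0.6671)

-0.9284, -0.6671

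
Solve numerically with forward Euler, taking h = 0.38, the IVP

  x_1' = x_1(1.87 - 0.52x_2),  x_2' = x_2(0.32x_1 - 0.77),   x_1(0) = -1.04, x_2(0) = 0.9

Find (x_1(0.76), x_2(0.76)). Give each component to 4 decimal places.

Euler on (x_1,x_2): x_1_{n+1} = x_1_n + h·x_1', x_2_{n+1} = x_2_n + h·x_2'.
0.000000: (-1.040000, 0.900000); f=(-1.458080, -0.992520) → (-1.594070, 0.522842)
0.380000: (-1.594070, 0.522842); f=(-2.547519, -0.669292) → (-2.562128, 0.268511)
(x_1(0.76), x_2(0.76)) ≈ (-2.5621, 0.2685)

-2.5621, 0.2685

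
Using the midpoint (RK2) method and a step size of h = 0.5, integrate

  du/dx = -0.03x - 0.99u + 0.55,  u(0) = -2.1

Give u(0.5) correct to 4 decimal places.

Midpoint: k1 = f(x_n, u_n); k2 = f(x_n + h/2, u_n + (h/2)·k1); u_{n+1} = u_n + h·k2.
x=0.000000, u=-2.100000:
  k1 = f(0.000000, -2.100000) = 2.629000
  k2 = f(0.250000, -1.442750) = 1.970822
  u ← -2.100000 + 0.5·1.970822 = -1.114589
u(0.5) ≈ -1.1146

-1.1146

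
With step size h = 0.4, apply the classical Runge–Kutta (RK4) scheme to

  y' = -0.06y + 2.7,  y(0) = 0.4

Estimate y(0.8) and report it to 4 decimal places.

2.4902

RK4: k1 = f(t_n, y_n); k2 = f(t_n + h/2, y_n + (h/2)·k1); k3 = f(t_n + h/2, y_n + (h/2)·k2); k4 = f(t_n + h, y_n + h·k3); y_{n+1} = y_n + (h/6)·(k1 + 2k2 + 2k3 + k4).
t=0.000000, y=0.400000:
  k1 = f(0.000000, 0.400000) = 2.676000
  k2 = f(0.200000, 0.935200) = 2.643888
  k3 = f(0.200000, 0.928778) = 2.644273
  k4 = f(0.400000, 1.457709) = 2.612537
  y ← 0.400000 + (0.4/6)·(k1 + 2k2 + 2k3 + k4) = 1.457657
t=0.400000, y=1.457657:
  k1 = f(0.400000, 1.457657) = 2.612541
  k2 = f(0.600000, 1.980165) = 2.581190
  k3 = f(0.600000, 1.973895) = 2.581566
  k4 = f(0.800000, 2.490284) = 2.550583
  y ← 1.457657 + (0.4/6)·(k1 + 2k2 + 2k3 + k4) = 2.490233
y(0.8) ≈ 2.4902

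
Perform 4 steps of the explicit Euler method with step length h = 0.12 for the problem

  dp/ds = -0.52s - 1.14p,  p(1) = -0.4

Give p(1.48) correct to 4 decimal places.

-0.4659

Euler: p_{n+1} = p_n + h·f(s_n, p_n).
s=1.000000, p=-0.400000: f=-0.064000 → p ← -0.400000 + 0.12·(-0.064000) = -0.407680
s=1.120000, p=-0.407680: f=-0.117645 → p ← -0.407680 + 0.12·(-0.117645) = -0.421797
s=1.240000, p=-0.421797: f=-0.163951 → p ← -0.421797 + 0.12·(-0.163951) = -0.441471
s=1.360000, p=-0.441471: f=-0.203922 → p ← -0.441471 + 0.12·(-0.203922) = -0.465942
p(1.48) ≈ -0.4659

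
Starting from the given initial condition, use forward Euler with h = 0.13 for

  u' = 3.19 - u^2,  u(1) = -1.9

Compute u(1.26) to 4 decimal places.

Euler: u_{n+1} = u_n + h·f(s_n, u_n).
s=1.000000, u=-1.900000: f=-0.420000 → u ← -1.900000 + 0.13·(-0.420000) = -1.954600
s=1.130000, u=-1.954600: f=-0.630461 → u ← -1.954600 + 0.13·(-0.630461) = -2.036560
u(1.26) ≈ -2.0366

-2.0366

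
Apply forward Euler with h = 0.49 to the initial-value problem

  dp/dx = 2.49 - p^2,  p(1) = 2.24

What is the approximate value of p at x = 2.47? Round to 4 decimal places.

1.4835

Euler: p_{n+1} = p_n + h·f(x_n, p_n).
x=1.000000, p=2.240000: f=-2.527600 → p ← 2.240000 + 0.49·(-2.527600) = 1.001476
x=1.490000, p=1.001476: f=1.487046 → p ← 1.001476 + 0.49·1.487046 = 1.730128
x=1.980000, p=1.730128: f=-0.503344 → p ← 1.730128 + 0.49·(-0.503344) = 1.483490
p(2.47) ≈ 1.4835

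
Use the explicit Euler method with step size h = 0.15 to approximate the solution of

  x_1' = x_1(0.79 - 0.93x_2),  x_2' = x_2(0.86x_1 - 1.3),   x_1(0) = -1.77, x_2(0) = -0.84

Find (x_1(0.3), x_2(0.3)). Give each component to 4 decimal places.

-2.5941, -0.2533

Euler on (x_1,x_2): x_1_{n+1} = x_1_n + h·x_1', x_2_{n+1} = x_2_n + h·x_2'.
0.000000: (-1.770000, -0.840000); f=(-2.781024, 2.370648) → (-2.187154, -0.484403)
0.150000: (-2.187154, -0.484403); f=(-2.713152, 1.540862) → (-2.594126, -0.253273)
(x_1(0.3), x_2(0.3)) ≈ (-2.5941, -0.2533)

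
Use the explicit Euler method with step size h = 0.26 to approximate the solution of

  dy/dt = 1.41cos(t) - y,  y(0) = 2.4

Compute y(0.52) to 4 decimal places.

Euler: y_{n+1} = y_n + h·f(t_n, y_n).
t=0.000000, y=2.400000: f=-0.990000 → y ← 2.400000 + 0.26·(-0.990000) = 2.142600
t=0.260000, y=2.142600: f=-0.779990 → y ← 2.142600 + 0.26·(-0.779990) = 1.939803
y(0.52) ≈ 1.9398

1.9398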